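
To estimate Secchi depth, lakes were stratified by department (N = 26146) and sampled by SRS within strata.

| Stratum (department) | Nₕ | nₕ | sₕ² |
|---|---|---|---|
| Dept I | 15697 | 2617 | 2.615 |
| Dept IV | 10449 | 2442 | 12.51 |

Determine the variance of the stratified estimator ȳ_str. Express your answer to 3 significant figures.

Var(ȳ_str) = Σₕ Wₕ²(1 − fₕ)sₕ²/nₕ with Wₕ = Nₕ/N, N = 26146.
Dept I: Wₕ = 0.60035952; term = 0.60035952²·(1 − 0.16671976)·2.615/2617 = 3.0011096 × 10^-4.
Dept IV: Wₕ = 0.39964048; term = 0.39964048²·(1 − 0.23370657)·12.51/2442 = 6.2696846 × 10^-4.
Sum = 9.2707942 × 10^-4.

9.27 × 10^-4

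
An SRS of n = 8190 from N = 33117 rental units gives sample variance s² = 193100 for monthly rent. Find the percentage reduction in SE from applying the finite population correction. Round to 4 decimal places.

13.2420

f = n/N = 8190/33117 = 0.24730501.
SE_no-fpc = √(s²/n) = 4.8556703; SE_fpc = √((1−f)s²/n) = 4.2126822.
Ratio = √(1−f) = 0.86757996. Reduction = 100·(1 − 0.86757996) = 13.2420%.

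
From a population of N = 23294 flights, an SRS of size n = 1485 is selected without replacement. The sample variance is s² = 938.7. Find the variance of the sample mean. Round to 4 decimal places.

0.5918

Under SRS without replacement, Var(ȳ) = (1 − f)·s²/n with f = n/N = 1485/23294 = 0.06375032.
Var(ȳ) = (1 − 0.06375032)·938.7/1485 = 0.93624968·0.63212121 = 0.59182328.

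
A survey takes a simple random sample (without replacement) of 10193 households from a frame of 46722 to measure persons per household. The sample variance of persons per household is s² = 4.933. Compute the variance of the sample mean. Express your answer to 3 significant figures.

Under SRS without replacement, Var(ȳ) = (1 − f)·s²/n with f = n/N = 10193/46722 = 0.21816275.
Var(ȳ) = (1 − 0.21816275)·4.933/10193 = 0.78183725·4.8395958 × 10^-4 = 3.7837763 × 10^-4.

3.78 × 10^-4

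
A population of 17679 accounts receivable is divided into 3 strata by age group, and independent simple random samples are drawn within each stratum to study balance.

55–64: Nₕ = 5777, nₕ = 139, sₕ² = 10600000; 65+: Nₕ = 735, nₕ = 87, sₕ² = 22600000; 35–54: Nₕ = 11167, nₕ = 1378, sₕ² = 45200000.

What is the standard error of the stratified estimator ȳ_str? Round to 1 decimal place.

Var(ȳ_str) = Σₕ Wₕ²(1 − fₕ)sₕ²/nₕ with Wₕ = Nₕ/N, N = 17679.
55–64: Wₕ = 0.32677188; term = 0.32677188²·(1 − 0.02406093)·10600000/139 = 7946.9982.
65+: Wₕ = 0.04157475; term = 0.04157475²·(1 − 0.11836735)·22600000/87 = 395.855.
35–54: Wₕ = 0.63165337; term = 0.63165337²·(1 − 0.12339930)·45200000/1378 = 11472.252.
Sum = 19815.105.
SE = √(19815.105) = 140.8.

140.8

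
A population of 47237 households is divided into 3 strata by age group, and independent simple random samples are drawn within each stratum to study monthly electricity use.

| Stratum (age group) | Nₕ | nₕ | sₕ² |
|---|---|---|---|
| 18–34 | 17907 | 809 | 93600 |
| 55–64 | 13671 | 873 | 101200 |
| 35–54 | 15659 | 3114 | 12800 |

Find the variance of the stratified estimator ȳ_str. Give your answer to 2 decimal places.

25.33

Var(ȳ_str) = Σₕ Wₕ²(1 − fₕ)sₕ²/nₕ with Wₕ = Nₕ/N, N = 47237.
18–34: Wₕ = 0.37908843; term = 0.37908843²·(1 − 0.04517786)·93600/809 = 15.875626.
55–64: Wₕ = 0.28941296; term = 0.28941296²·(1 − 0.06385780)·101200/873 = 9.0895847.
35–54: Wₕ = 0.33149861; term = 0.33149861²·(1 − 0.19886327)·12800/3114 = 0.36187738.
Sum = 25.327088.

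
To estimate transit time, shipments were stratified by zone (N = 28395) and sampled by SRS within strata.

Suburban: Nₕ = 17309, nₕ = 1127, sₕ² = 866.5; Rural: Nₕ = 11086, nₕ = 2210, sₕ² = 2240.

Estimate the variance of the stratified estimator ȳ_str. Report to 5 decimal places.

0.39079

Var(ȳ_str) = Σₕ Wₕ²(1 − fₕ)sₕ²/nₕ with Wₕ = Nₕ/N, N = 28395.
Suburban: Wₕ = 0.60957915; term = 0.60957915²·(1 − 0.06511064)·866.5/1127 = 0.26709458.
Rural: Wₕ = 0.39042085; term = 0.39042085²·(1 − 0.19935053)·2240/2210 = 0.12369842.
Sum = 0.390793.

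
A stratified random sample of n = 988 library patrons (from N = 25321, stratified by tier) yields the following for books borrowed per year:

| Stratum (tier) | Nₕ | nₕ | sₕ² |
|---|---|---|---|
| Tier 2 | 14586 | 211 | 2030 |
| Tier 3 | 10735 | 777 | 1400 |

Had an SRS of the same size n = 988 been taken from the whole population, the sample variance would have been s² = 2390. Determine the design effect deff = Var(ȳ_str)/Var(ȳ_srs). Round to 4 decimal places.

Var(ȳ_str) = Σ Wₕ²(1−fₕ)sₕ²/nₕ with Wₕ = Nₕ/25321:
  Tier 2: (14586/25321)²·(1−211/14586)·2030/211 = 3.1462696
  Tier 3: (10735/25321)²·(1−777/10735)·1400/777 = 0.30041352
  → Var(ȳ_str) = 3.4466831.
Var(ȳ_srs) = (1 − 988/25321)·2390/988 = 2.3246403.
deff = 3.4466831 / 2.3246403 = 1.4827.

1.4827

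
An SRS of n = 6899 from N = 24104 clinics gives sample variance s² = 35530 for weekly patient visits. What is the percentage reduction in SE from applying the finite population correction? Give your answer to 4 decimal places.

15.5144

f = n/N = 6899/24104 = 0.28621806.
SE_no-fpc = √(s²/n) = 2.2693659; SE_fpc = √((1−f)s²/n) = 1.9172878.
Ratio = √(1−f) = 0.84485617. Reduction = 100·(1 − 0.84485617) = 15.5144%.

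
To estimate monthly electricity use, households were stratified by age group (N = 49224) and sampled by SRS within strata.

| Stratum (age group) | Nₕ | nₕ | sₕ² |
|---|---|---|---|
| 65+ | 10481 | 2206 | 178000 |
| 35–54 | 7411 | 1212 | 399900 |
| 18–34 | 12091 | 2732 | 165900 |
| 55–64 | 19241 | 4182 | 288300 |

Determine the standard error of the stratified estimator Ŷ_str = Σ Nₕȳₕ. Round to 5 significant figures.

Var(Ŷ_str) = Σₕ Nₕ²(1 − fₕ)sₕ²/nₕ.
65+: 10481²·(1 − 2206/10481)·178000/2206 = 6.9981818 × 10^9.
35–54: 7411²·(1 − 1212/7411)·399900/1212 = 1.5158186 × 10^10.
18–34: 12091²·(1 − 2732/12091)·165900/2732 = 6.8715919 × 10^9.
55–64: 19241²·(1 − 4182/19241)·288300/4182 = 1.997489 × 10^10.
Sum = 4.900285 × 10^10.
SE = √(4.900285 × 10^10) = 221370.

221370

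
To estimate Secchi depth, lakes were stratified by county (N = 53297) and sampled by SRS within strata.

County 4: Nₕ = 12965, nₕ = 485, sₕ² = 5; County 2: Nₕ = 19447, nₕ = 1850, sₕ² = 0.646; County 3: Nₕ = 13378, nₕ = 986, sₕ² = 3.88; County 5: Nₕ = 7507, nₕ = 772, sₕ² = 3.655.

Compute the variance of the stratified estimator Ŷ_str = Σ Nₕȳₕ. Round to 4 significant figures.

2.679 × 10^6

Var(Ŷ_str) = Σₕ Nₕ²(1 − fₕ)sₕ²/nₕ.
County 4: 12965²·(1 − 485/12965)·5/485 = 1.6680742 × 10^6.
County 2: 19447²·(1 − 1850/19447)·0.646/1850 = 119495.63.
County 3: 13378²·(1 − 986/13378)·3.88/986 = 652360.12.
County 5: 7507²·(1 − 772/7507)·3.655/772 = 239372.41.
Sum = 2.6793024 × 10^6.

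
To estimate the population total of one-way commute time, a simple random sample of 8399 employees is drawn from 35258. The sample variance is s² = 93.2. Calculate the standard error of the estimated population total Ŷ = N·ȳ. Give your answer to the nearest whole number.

3242

Var(Ŷ) = N²·Var(ȳ) = N²·(1 − n/N)·s²/n.
f = 8399/35258 = 0.23821544; Var(ȳ) = 0.76178456·93.2/8399 = 0.0084531874.
Var(Ŷ) = 35258² · 0.0084531874 = 1.0508382 × 10^7.
SE(Ŷ) = √(1.0508382 × 10^7) = 3242.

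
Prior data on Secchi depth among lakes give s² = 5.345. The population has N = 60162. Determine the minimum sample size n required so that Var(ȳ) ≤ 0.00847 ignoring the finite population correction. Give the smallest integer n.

Without fpc, n₀ = s²/D = 5.345/0.00847 = 631.0508.
Rounding up, n = 632.

632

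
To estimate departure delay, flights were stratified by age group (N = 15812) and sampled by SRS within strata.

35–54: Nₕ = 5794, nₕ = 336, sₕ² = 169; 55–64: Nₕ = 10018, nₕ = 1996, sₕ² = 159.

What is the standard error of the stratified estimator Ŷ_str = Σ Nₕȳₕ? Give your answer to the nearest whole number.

4723

Var(Ŷ_str) = Σₕ Nₕ²(1 − fₕ)sₕ²/nₕ.
35–54: 5794²·(1 − 336/5794)·169/336 = 1.5905944 × 10^7.
55–64: 10018²·(1 − 1996/10018)·159/1996 = 6.401773 × 10^6.
Sum = 2.2307717 × 10^7.
SE = √(2.2307717 × 10^7) = 4723.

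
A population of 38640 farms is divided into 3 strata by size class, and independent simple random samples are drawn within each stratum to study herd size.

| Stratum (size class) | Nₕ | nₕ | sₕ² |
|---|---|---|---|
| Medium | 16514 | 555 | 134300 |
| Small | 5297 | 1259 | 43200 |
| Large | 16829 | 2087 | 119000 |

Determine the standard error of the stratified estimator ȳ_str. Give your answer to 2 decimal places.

7.26

Var(ȳ_str) = Σₕ Wₕ²(1 − fₕ)sₕ²/nₕ with Wₕ = Nₕ/N, N = 38640.
Medium: Wₕ = 0.42738095; term = 0.42738095²·(1 − 0.03360785)·134300/555 = 42.713656.
Small: Wₕ = 0.13708592; term = 0.13708592²·(1 − 0.23768171)·43200/1259 = 0.491564.
Large: Wₕ = 0.43553313; term = 0.43553313²·(1 − 0.12401212)·119000/2087 = 9.4746897.
Sum = 52.67991.
SE = √(52.67991) = 7.26.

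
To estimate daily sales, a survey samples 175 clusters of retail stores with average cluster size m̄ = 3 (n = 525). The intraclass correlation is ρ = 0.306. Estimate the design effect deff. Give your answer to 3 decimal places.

deff = 1 + (3 − 1)·0.306 = 1 + 0.612 = 1.612.

1.612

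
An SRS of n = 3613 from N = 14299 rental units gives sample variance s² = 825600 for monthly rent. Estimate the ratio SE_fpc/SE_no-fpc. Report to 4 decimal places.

f = n/N = 3613/14299 = 0.25267501.
SE_no-fpc = √(s²/n) = 15.116487; SE_fpc = √((1−f)s²/n) = 13.067894.
Ratio = √(1−f) = 0.86447961.

0.8645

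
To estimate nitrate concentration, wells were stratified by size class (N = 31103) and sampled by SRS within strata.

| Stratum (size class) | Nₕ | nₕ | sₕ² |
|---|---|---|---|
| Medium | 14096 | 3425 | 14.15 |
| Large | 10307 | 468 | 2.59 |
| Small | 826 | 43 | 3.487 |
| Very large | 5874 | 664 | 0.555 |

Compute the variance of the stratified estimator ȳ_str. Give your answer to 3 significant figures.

0.00130

Var(ȳ_str) = Σₕ Wₕ²(1 − fₕ)sₕ²/nₕ with Wₕ = Nₕ/N, N = 31103.
Medium: Wₕ = 0.45320387; term = 0.45320387²·(1 − 0.24297673)·14.15/3425 = 6.4238045 × 10^-4.
Large: Wₕ = 0.33138282; term = 0.33138282²·(1 − 0.04540603)·2.59/468 = 5.801397 × 10^-4.
Small: Wₕ = 0.02655692; term = 0.02655692²·(1 − 0.05205811)·3.487/43 = 5.421516 × 10^-5.
Very large: Wₕ = 0.18885638; term = 0.18885638²·(1 − 0.11304052)·0.555/664 = 2.644186 × 10^-5.
Sum = 0.0013031772.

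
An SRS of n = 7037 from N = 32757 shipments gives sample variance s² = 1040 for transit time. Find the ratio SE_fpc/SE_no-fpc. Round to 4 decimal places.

0.8861

f = n/N = 7037/32757 = 0.21482431.
SE_no-fpc = √(s²/n) = 0.38443498; SE_fpc = √((1−f)s²/n) = 0.34064837.
Ratio = √(1−f) = 0.88610140.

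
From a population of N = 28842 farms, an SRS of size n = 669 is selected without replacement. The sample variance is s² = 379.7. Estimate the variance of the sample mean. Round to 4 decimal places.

0.5544

Under SRS without replacement, Var(ȳ) = (1 − f)·s²/n with f = n/N = 669/28842 = 0.02319534.
Var(ȳ) = (1 − 0.02319534)·379.7/669 = 0.97680466·0.56756353 = 0.5543987.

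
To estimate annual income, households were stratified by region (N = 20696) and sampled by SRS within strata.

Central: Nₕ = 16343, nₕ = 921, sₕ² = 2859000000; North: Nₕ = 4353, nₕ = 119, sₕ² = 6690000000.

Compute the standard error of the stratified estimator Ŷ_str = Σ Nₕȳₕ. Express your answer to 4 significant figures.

Var(Ŷ_str) = Σₕ Nₕ²(1 − fₕ)sₕ²/nₕ.
Central: 16343²·(1 − 921/16343)·2859000000/921 = 7.8239669 × 10^14.
North: 4353²·(1 − 119/4353)·6690000000/119 = 1.0361406 × 10^15.
Sum = 1.8185373 × 10^15.
SE = √(1.8185373 × 10^15) = 4.264 × 10^7.

4.264 × 10^7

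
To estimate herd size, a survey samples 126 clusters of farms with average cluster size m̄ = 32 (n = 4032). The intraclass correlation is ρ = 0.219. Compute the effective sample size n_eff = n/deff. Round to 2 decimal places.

517.65

deff = 1 + (32 − 1)·0.219 = 1 + 6.789 = 7.789.
n_eff = 4032 / 7.789 = 517.65.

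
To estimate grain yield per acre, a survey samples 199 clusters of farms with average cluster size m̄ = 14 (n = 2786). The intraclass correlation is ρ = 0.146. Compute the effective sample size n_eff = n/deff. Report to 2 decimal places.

deff = 1 + (14 − 1)·0.146 = 1 + 1.898 = 2.898.
n_eff = 2786 / 2.898 = 961.35.

961.35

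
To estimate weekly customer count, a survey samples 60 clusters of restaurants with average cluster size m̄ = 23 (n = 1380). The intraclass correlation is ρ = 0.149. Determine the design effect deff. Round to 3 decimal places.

deff = 1 + (23 − 1)·0.149 = 1 + 3.278 = 4.278.

4.278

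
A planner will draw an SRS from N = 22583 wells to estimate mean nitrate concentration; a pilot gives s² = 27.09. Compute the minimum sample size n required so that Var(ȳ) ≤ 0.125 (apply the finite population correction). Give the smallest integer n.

Without fpc, n₀ = s²/D = 27.09/0.125 = 216.7200.
With fpc, (1 − n/N)·s²/n ≤ D requires n ≥ n₀/(1 + n₀/N) = 216.7200/(1 + 216.7200/22583) = 214.6600.
Rounding up, n = 215.

215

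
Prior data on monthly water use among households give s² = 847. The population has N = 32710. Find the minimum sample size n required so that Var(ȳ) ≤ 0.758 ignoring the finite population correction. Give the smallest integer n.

1118

Without fpc, n₀ = s²/D = 847/0.758 = 1117.4142.
Rounding up, n = 1118.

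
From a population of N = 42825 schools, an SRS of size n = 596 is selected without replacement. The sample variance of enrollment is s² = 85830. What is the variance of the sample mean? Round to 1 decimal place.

Under SRS without replacement, Var(ȳ) = (1 − f)·s²/n with f = n/N = 596/42825 = 0.01391710.
Var(ȳ) = (1 − 0.01391710)·85830/596 = 0.98608290·144.01007 = 142.00586.

142.0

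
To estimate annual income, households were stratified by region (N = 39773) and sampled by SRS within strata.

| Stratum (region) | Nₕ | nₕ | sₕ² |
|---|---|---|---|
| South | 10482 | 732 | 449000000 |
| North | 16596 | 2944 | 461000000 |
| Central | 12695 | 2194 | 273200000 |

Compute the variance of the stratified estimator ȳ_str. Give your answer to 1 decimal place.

72550.0

Var(ȳ_str) = Σₕ Wₕ²(1 − fₕ)sₕ²/nₕ with Wₕ = Nₕ/N, N = 39773.
South: Wₕ = 0.26354562; term = 0.26354562²·(1 − 0.06983400)·449000000/732 = 39628.472.
North: Wₕ = 0.41726800; term = 0.41726800²·(1 − 0.17739214)·461000000/2944 = 22427.772.
Central: Wₕ = 0.31918638; term = 0.31918638²·(1 − 0.17282395)·273200000/2194 = 10493.751.
Sum = 72549.995.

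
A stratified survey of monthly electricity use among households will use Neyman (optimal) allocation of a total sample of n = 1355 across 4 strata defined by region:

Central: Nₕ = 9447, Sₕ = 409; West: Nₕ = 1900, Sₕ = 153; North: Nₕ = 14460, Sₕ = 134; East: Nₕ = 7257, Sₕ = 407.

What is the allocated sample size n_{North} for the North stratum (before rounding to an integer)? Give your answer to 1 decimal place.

290.2

Neyman allocation: nₕ = n·NₕSₕ / Σⱼ NⱼSⱼ.
Σ NⱼSⱼ = 9447·409 + 1900·153 + 14460·134 + 7257·407 = 9.045762 × 10^6.
n_{North} = 1355·14460·134 / (9.045762 × 10^6) = 290.2.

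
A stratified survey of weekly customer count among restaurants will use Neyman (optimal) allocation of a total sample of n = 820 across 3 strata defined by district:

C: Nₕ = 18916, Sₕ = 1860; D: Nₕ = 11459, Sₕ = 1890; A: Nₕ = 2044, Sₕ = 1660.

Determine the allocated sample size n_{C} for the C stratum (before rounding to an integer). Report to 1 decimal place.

479.0

Neyman allocation: nₕ = n·NₕSₕ / Σⱼ NⱼSⱼ.
Σ NⱼSⱼ = 18916·1860 + 11459·1890 + 2044·1660 = 6.023431 × 10^7.
n_{C} = 820·18916·1860 / (6.023431 × 10^7) = 479.0.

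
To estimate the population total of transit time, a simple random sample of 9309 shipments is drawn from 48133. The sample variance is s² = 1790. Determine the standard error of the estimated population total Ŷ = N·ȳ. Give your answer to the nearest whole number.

18956

Var(Ŷ) = N²·Var(ȳ) = N²·(1 − n/N)·s²/n.
f = 9309/48133 = 0.19340162; Var(ȳ) = 0.80659838·1790/9309 = 0.15509841.
Var(Ŷ) = 48133² · 0.15509841 = 3.5932978 × 10^8.
SE(Ŷ) = √(3.5932978 × 10^8) = 18956.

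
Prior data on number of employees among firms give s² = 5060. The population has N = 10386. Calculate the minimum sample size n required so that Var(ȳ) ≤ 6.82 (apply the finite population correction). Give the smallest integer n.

693

Without fpc, n₀ = s²/D = 5060/6.82 = 741.9355.
With fpc, (1 − n/N)·s²/n ≤ D requires n ≥ n₀/(1 + n₀/N) = 741.9355/(1 + 741.9355/10386) = 692.4683.
Rounding up, n = 693.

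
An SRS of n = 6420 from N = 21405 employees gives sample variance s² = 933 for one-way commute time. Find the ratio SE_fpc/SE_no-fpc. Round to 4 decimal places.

0.8367

f = n/N = 6420/21405 = 0.29992992.
SE_no-fpc = √(s²/n) = 0.38121792; SE_fpc = √((1−f)s²/n) = 0.31896576.
Ratio = √(1−f) = 0.83670190.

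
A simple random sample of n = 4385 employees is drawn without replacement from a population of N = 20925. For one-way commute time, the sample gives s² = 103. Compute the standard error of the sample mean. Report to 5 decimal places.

Under SRS without replacement, Var(ȳ) = (1 − f)·s²/n with f = n/N = 4385/20925 = 0.20955795.
Var(ȳ) = (1 − 0.20955795)·103/4385 = 0.79044205·0.023489168 = 0.018566826.
SE(ȳ) = √(0.018566826) = 0.13626.

0.13626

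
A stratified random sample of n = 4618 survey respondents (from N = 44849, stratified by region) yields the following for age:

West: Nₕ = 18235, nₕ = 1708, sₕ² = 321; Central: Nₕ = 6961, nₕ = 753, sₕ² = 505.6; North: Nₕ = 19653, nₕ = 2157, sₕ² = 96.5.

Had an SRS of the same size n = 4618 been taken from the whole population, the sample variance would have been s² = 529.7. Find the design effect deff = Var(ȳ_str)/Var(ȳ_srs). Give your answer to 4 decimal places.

Var(ȳ_str) = Σ Wₕ²(1−fₕ)sₕ²/nₕ with Wₕ = Nₕ/44849:
  West: (18235/44849)²·(1−1708/18235)·321/1708 = 0.028158624
  Central: (6961/44849)²·(1−753/6961)·505.6/753 = 0.014425468
  North: (19653/44849)²·(1−2157/19653)·96.5/2157 = 0.0076478483
  → Var(ȳ_str) = 0.05023194.
Var(ȳ_srs) = (1 − 4618/44849)·529.7/4618 = 0.10289259.
deff = 0.05023194 / 0.10289259 = 0.4882.

0.4882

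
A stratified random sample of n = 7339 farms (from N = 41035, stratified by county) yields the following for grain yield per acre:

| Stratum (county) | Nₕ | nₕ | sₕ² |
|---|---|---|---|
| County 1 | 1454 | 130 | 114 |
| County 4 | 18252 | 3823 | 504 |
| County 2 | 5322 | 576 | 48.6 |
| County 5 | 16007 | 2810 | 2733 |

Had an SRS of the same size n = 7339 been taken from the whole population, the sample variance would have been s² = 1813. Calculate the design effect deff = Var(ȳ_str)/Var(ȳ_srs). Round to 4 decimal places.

Var(ȳ_str) = Σ Wₕ²(1−fₕ)sₕ²/nₕ with Wₕ = Nₕ/41035:
  County 1: (1454/41035)²·(1−130/1454)·114/130 = 0.0010025476
  County 4: (18252/41035)²·(1−3823/18252)·504/3823 = 0.020618832
  County 2: (5322/41035)²·(1−576/5322)·48.6/576 = 0.0012656322
  County 5: (16007/41035)²·(1−2810/16007)·2733/2810 = 0.12201398
  → Var(ȳ_str) = 0.14490099.
Var(ȳ_srs) = (1 − 7339/41035)·1813/7339 = 0.20285458.
deff = 0.14490099 / 0.20285458 = 0.7143.

0.7143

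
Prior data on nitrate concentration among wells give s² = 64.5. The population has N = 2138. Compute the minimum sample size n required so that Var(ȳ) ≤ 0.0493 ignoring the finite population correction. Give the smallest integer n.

Without fpc, n₀ = s²/D = 64.5/0.0493 = 1308.3164.
Rounding up, n = 1309.

1309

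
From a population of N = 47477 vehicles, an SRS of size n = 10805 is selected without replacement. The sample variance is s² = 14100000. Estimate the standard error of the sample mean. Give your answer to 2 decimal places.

Under SRS without replacement, Var(ȳ) = (1 − f)·s²/n with f = n/N = 10805/47477 = 0.22758388.
Var(ȳ) = (1 − 0.22758388)·14100000/10805 = 0.77241612·1304.9514 = 1007.9655.
SE(ȳ) = √(1007.9655) = 31.75.

31.75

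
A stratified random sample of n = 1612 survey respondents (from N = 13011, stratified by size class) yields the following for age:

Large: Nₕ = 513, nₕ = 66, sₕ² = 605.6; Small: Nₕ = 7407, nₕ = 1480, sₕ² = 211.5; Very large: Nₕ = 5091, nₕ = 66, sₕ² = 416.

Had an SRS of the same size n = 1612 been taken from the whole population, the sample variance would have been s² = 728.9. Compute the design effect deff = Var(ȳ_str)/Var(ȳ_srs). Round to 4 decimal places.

2.5293

Var(ȳ_str) = Σ Wₕ²(1−fₕ)sₕ²/nₕ with Wₕ = Nₕ/13011:
  Large: (513/13011)²·(1−66/513)·605.6/66 = 0.012429266
  Small: (7407/13011)²·(1−1480/7407)·211.5/1480 = 0.037059928
  Very large: (5091/13011)²·(1−66/5091)·416/66 = 0.95250487
  → Var(ȳ_str) = 1.0019941.
Var(ȳ_srs) = (1 − 1612/13011)·728.9/1612 = 0.39614939.
deff = 1.0019941 / 0.39614939 = 2.5293.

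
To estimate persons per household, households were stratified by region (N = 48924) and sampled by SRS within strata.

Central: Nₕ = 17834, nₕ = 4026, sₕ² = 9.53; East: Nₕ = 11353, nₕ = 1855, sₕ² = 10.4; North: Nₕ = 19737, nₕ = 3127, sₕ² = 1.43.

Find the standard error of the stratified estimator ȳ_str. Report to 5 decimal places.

0.02364

Var(ȳ_str) = Σₕ Wₕ²(1 − fₕ)sₕ²/nₕ with Wₕ = Nₕ/N, N = 48924.
Central: Wₕ = 0.36452457; term = 0.36452457²·(1 − 0.22574857)·9.53/4026 = 2.4353128 × 10^-4.
East: Wₕ = 0.23205380; term = 0.23205380²·(1 − 0.16339294)·10.4/1855 = 2.5257381 × 10^-4.
North: Wₕ = 0.40342163; term = 0.40342163²·(1 − 0.15843340)·1.43/3127 = 6.2634702 × 10^-5.
Sum = 5.5873979 × 10^-4.
SE = √(5.5873979 × 10^-4) = 0.02364.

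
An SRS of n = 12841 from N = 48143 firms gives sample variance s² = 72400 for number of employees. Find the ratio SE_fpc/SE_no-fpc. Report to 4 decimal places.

0.8563

f = n/N = 12841/48143 = 0.26672621.
SE_no-fpc = √(s²/n) = 2.3744873; SE_fpc = √((1−f)s²/n) = 2.0333069.
Ratio = √(1−f) = 0.85631407.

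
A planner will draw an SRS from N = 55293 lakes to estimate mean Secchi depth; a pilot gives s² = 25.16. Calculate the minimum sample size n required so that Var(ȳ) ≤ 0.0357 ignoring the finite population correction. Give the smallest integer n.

Without fpc, n₀ = s²/D = 25.16/0.0357 = 704.7619.
Rounding up, n = 705.

705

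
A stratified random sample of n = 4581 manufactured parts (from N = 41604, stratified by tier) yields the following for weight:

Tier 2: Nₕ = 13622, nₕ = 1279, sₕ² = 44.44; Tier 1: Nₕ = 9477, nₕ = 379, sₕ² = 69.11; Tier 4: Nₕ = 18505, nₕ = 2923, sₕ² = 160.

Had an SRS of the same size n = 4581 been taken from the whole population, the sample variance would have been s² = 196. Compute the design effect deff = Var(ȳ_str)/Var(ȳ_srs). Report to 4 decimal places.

Var(ȳ_str) = Σ Wₕ²(1−fₕ)sₕ²/nₕ with Wₕ = Nₕ/41604:
  Tier 2: (13622/41604)²·(1−1279/13622)·44.44/1279 = 0.0033751644
  Tier 1: (9477/41604)²·(1−379/9477)·69.11/379 = 0.0090833975
  Tier 4: (18505/41604)²·(1−2923/18505)·160/2923 = 0.0091187074
  → Var(ȳ_str) = 0.021577269.
Var(ȳ_srs) = (1 − 4581/41604)·196/4581 = 0.038074333.
deff = 0.021577269 / 0.038074333 = 0.5667.

0.5667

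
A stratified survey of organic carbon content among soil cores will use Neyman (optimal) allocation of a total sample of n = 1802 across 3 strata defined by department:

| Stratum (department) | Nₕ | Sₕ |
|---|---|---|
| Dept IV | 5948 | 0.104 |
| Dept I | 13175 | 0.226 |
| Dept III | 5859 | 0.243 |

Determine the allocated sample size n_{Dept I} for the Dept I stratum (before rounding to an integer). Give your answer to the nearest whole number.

Neyman allocation: nₕ = n·NₕSₕ / Σⱼ NⱼSⱼ.
Σ NⱼSⱼ = 5948·0.104 + 13175·0.226 + 5859·0.243 = 5019.879.
n_{Dept I} = 1802·13175·0.226 / 5019.879 = 1069.

1069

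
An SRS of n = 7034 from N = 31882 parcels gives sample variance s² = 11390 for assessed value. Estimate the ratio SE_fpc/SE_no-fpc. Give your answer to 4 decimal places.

0.8828

f = n/N = 7034/31882 = 0.22062606.
SE_no-fpc = √(s²/n) = 1.2725085; SE_fpc = √((1−f)s²/n) = 1.1233979.
Ratio = √(1−f) = 0.88282158.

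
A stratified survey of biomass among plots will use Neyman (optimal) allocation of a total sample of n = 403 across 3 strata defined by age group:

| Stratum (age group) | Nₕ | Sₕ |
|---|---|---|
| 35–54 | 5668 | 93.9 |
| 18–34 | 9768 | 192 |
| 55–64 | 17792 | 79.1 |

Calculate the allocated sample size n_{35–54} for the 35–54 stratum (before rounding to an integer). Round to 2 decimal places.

Neyman allocation: nₕ = n·NₕSₕ / Σⱼ NⱼSⱼ.
Σ NⱼSⱼ = 5668·93.9 + 9768·192 + 17792·79.1 = 3.8150284 × 10^6.
n_{35–54} = 403·5668·93.9 / (3.8150284 × 10^6) = 56.22.

56.22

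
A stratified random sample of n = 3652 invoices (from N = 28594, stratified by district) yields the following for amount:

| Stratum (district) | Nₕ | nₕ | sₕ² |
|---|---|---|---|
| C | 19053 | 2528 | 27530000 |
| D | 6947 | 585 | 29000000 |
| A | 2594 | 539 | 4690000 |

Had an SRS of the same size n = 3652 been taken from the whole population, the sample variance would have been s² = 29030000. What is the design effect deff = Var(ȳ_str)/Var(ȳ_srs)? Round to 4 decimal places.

Var(ȳ_str) = Σ Wₕ²(1−fₕ)sₕ²/nₕ with Wₕ = Nₕ/28594:
  C: (19053/28594)²·(1−2528/19053)·27530000/2528 = 4193.5725
  D: (6947/28594)²·(1−585/6947)·29000000/585 = 2679.6821
  A: (2594/28594)²·(1−539/2594)·4690000/539 = 56.730427
  → Var(ȳ_str) = 6929.985.
Var(ȳ_srs) = (1 − 3652/28594)·29030000/3652 = 6933.821.
deff = 6929.985 / 6933.821 = 0.9994.

0.9994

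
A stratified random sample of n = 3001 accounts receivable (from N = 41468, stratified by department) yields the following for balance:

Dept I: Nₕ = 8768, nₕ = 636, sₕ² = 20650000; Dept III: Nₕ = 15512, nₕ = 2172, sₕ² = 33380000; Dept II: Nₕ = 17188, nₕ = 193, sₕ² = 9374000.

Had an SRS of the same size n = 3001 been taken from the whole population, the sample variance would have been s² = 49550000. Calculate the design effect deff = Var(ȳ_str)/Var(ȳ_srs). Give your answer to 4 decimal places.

0.7473

Var(ȳ_str) = Σ Wₕ²(1−fₕ)sₕ²/nₕ with Wₕ = Nₕ/41468:
  Dept I: (8768/41468)²·(1−636/8768)·20650000/636 = 1346.2778
  Dept III: (15512/41468)²·(1−2172/15512)·33380000/2172 = 1849.3706
  Dept II: (17188/41468)²·(1−193/17188)·9374000/193 = 8250.6464
  → Var(ȳ_str) = 11446.295.
Var(ȳ_srs) = (1 − 3001/41468)·49550000/3001 = 15316.266.
deff = 11446.295 / 15316.266 = 0.7473.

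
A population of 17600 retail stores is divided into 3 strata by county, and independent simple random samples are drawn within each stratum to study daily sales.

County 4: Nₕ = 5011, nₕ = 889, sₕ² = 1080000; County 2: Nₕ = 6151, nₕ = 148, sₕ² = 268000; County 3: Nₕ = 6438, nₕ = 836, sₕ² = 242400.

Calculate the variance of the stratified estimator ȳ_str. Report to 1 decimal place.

330.6

Var(ȳ_str) = Σₕ Wₕ²(1 − fₕ)sₕ²/nₕ with Wₕ = Nₕ/N, N = 17600.
County 4: Wₕ = 0.28471591; term = 0.28471591²·(1 − 0.17740970)·1080000/889 = 81.008212.
County 2: Wₕ = 0.34948864; term = 0.34948864²·(1 − 0.02406113)·268000/148 = 215.85485.
County 3: Wₕ = 0.36579545; term = 0.36579545²·(1 − 0.12985399)·242400/836 = 33.759428.
Sum = 330.62249.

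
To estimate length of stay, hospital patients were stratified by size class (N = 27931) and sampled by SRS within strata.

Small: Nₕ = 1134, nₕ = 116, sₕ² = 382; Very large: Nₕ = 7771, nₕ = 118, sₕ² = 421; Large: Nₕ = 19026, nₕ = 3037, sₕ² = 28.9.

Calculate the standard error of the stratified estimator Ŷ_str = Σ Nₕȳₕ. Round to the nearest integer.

14795

Var(Ŷ_str) = Σₕ Nₕ²(1 − fₕ)sₕ²/nₕ.
Small: 1134²·(1 − 116/1134)·382/116 = 3.8015981 × 10^6.
Very large: 7771²·(1 − 118/7771)·421/118 = 2.1218208 × 10^8.
Large: 19026²·(1 − 3037/19026)·28.9/3037 = 2.8948219 × 10^6.
Sum = 2.188785 × 10^8.
SE = √(2.188785 × 10^8) = 14795.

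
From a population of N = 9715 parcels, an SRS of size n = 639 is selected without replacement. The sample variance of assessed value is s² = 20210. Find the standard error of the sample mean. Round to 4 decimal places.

Under SRS without replacement, Var(ȳ) = (1 − f)·s²/n with f = n/N = 639/9715 = 0.06577458.
Var(ȳ) = (1 − 0.06577458)·20210/639 = 0.93422542·31.627543 = 29.547255.
SE(ȳ) = √(29.547255) = 5.4357.

5.4357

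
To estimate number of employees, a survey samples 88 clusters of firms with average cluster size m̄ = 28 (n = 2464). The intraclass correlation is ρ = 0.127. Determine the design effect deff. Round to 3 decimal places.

4.429

deff = 1 + (28 − 1)·0.127 = 1 + 3.429 = 4.429.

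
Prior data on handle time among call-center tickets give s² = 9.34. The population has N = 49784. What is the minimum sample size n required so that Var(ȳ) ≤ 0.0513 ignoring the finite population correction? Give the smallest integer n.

183

Without fpc, n₀ = s²/D = 9.34/0.0513 = 182.0663.
Rounding up, n = 183.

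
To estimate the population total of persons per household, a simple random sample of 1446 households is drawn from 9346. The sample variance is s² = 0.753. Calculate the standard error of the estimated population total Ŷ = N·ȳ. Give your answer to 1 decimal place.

196.1

Var(Ŷ) = N²·Var(ȳ) = N²·(1 − n/N)·s²/n.
f = 1446/9346 = 0.15471860; Var(ȳ) = 0.84528140·0.753/1446 = 4.4017766 × 10^-4.
Var(Ŷ) = 9346² · (4.4017766 × 10^-4) = 38448.513.
SE(Ŷ) = √(38448.513) = 196.1.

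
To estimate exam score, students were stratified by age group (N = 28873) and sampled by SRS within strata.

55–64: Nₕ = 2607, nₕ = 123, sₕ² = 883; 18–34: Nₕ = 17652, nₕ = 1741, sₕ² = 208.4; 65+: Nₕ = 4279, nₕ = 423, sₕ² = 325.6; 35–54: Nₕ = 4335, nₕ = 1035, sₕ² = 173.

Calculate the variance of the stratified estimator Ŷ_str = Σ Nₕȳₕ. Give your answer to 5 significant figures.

Var(Ŷ_str) = Σₕ Nₕ²(1 − fₕ)sₕ²/nₕ.
55–64: 2607²·(1 − 123/2607)·883/123 = 4.6488787 × 10^7.
18–34: 17652²·(1 − 1741/17652)·208.4/1741 = 3.3619429 × 10^7.
65+: 4279²·(1 − 423/4279)·325.6/423 = 1.2700574 × 10^7.
35–54: 4335²·(1 − 1035/4335)·173/1035 = 2.3911609 × 10^6.
Sum = 9.5199951 × 10^7.

9.5200 × 10^7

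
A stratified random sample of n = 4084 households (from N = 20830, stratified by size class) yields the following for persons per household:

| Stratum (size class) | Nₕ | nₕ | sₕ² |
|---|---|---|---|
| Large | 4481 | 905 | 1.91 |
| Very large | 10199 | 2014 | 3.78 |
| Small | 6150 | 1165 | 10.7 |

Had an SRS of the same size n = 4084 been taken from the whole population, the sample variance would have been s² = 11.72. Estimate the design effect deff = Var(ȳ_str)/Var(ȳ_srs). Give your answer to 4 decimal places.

Var(ȳ_str) = Σ Wₕ²(1−fₕ)sₕ²/nₕ with Wₕ = Nₕ/20830:
  Large: (4481/20830)²·(1−905/4481)·1.91/905 = 7.7943284 × 10^-5
  Very large: (10199/20830)²·(1−2014/10199)·3.78/2014 = 3.6110215 × 10^-4
  Small: (6150/20830)²·(1−1165/6150)·10.7/1165 = 6.4896248 × 10^-4
  → Var(ȳ_str) = 0.0010880079.
Var(ȳ_srs) = (1 − 4084/20830)·11.72/4084 = 0.0023070855.
deff = 0.0010880079 / 0.0023070855 = 0.4716.

0.4716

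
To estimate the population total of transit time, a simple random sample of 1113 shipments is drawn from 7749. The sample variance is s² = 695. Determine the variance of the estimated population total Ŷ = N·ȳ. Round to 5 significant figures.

3.2110 × 10^7

Var(Ŷ) = N²·Var(ȳ) = N²·(1 − n/N)·s²/n.
f = 1113/7749 = 0.14363144; Var(ȳ) = 0.85636856·695/1113 = 0.53474946.
Var(Ŷ) = 7749² · 0.53474946 = 3.2110101 × 10^7.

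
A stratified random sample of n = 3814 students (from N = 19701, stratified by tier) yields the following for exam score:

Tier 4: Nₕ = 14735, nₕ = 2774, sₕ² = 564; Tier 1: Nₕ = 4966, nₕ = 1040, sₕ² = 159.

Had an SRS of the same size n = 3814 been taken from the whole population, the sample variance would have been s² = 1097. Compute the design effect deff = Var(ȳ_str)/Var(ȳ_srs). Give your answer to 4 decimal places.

0.4312

Var(ȳ_str) = Σ Wₕ²(1−fₕ)sₕ²/nₕ with Wₕ = Nₕ/19701:
  Tier 4: (14735/19701)²·(1−2774/14735)·564/2774 = 0.092323814
  Tier 1: (4966/19701)²·(1−1040/4966)·159/1040 = 0.0076797
  → Var(ȳ_str) = 0.10000351.
Var(ȳ_srs) = (1 − 3814/19701)·1097/3814 = 0.23194209.
deff = 0.10000351 / 0.23194209 = 0.4312.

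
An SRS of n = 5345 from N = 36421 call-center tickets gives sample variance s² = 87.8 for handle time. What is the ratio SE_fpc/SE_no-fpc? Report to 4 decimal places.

f = n/N = 5345/36421 = 0.14675599.
SE_no-fpc = √(s²/n) = 0.12816617; SE_fpc = √((1−f)s²/n) = 0.11838864.
Ratio = √(1−f) = 0.92371208.

0.9237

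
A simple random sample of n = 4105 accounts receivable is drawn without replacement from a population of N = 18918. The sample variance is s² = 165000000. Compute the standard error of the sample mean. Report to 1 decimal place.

Under SRS without replacement, Var(ȳ) = (1 − f)·s²/n with f = n/N = 4105/18918 = 0.21698911.
Var(ȳ) = (1 − 0.21698911)·165000000/4105 = 0.78301089·40194.884 = 31473.032.
SE(ȳ) = √(31473.032) = 177.4.

177.4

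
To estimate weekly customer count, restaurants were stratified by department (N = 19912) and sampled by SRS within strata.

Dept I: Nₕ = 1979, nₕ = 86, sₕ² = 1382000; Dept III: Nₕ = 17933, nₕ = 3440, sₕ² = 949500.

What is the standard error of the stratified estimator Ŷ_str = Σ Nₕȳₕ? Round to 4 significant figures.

Var(Ŷ_str) = Σₕ Nₕ²(1 − fₕ)sₕ²/nₕ.
Dept I: 1979²·(1 − 86/1979)·1382000/86 = 6.0201318 × 10^10.
Dept III: 17933²·(1 − 3440/17933)·949500/3440 = 7.1737753 × 10^10.
Sum = 1.3193907 × 10^11.
SE = √(1.3193907 × 10^11) = 363200.

363200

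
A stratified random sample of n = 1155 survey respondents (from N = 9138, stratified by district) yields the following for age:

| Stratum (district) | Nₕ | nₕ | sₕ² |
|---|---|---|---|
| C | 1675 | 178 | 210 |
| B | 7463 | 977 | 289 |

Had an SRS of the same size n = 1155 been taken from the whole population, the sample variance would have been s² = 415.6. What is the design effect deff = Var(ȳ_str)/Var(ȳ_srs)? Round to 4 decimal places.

Var(ȳ_str) = Σ Wₕ²(1−fₕ)sₕ²/nₕ with Wₕ = Nₕ/9138:
  C: (1675/9138)²·(1−178/1675)·210/178 = 0.035426936
  B: (7463/9138)²·(1−977/7463)·289/977 = 0.17147127
  → Var(ȳ_str) = 0.20689821.
Var(ȳ_srs) = (1 − 1155/9138)·415.6/1155 = 0.31434643.
deff = 0.20689821 / 0.31434643 = 0.6582.

0.6582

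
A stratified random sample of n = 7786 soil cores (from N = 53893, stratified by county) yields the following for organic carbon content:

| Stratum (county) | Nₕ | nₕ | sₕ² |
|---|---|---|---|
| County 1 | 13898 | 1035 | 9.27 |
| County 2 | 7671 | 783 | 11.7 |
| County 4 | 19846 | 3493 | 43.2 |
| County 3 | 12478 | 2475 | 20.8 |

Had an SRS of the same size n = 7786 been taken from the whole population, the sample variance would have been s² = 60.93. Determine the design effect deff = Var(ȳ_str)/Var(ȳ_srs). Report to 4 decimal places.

0.3833

Var(ȳ_str) = Σ Wₕ²(1−fₕ)sₕ²/nₕ with Wₕ = Nₕ/53893:
  County 1: (13898/53893)²·(1−1035/13898)·9.27/1035 = 5.512762 × 10^-4
  County 2: (7671/53893)²·(1−783/7671)·11.7/783 = 2.7183445 × 10^-4
  County 4: (19846/53893)²·(1−3493/19846)·43.2/3493 = 0.0013819453
  County 3: (12478/53893)²·(1−2475/12478)·20.8/2475 = 3.6115918 × 10^-4
  → Var(ȳ_str) = 0.0025662151.
Var(ȳ_srs) = (1 − 7786/53893)·60.93/7786 = 0.0066950108.
deff = 0.0025662151 / 0.0066950108 = 0.3833.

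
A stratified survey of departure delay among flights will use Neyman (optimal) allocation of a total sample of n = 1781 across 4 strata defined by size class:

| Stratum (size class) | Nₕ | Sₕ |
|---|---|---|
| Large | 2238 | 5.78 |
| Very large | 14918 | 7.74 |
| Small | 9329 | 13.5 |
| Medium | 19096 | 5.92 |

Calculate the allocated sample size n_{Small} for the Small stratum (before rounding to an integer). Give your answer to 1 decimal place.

Neyman allocation: nₕ = n·NₕSₕ / Σⱼ NⱼSⱼ.
Σ NⱼSⱼ = 2238·5.78 + 14918·7.74 + 9329·13.5 + 19096·5.92 = 367390.78.
n_{Small} = 1781·9329·13.5 / 367390.78 = 610.5.

610.5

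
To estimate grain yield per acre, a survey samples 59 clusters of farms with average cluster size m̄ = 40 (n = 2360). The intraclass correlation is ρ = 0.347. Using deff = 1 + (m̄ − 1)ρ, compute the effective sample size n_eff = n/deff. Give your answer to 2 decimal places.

deff = 1 + (40 − 1)·0.347 = 1 + 13.533 = 14.533.
n_eff = 2360 / 14.533 = 162.39.

162.39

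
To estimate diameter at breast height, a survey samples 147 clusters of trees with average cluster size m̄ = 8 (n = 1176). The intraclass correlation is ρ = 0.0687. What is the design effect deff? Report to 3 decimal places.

deff = 1 + (8 − 1)·0.0687 = 1 + 0.4809 = 1.4809.

1.481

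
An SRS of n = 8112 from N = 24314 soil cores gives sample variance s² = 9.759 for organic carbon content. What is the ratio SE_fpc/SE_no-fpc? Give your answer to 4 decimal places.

0.8163

f = n/N = 8112/24314 = 0.33363494.
SE_no-fpc = √(s²/n) = 0.03468476; SE_fpc = √((1−f)s²/n) = 0.028313581.
Ratio = √(1−f) = 0.81631186.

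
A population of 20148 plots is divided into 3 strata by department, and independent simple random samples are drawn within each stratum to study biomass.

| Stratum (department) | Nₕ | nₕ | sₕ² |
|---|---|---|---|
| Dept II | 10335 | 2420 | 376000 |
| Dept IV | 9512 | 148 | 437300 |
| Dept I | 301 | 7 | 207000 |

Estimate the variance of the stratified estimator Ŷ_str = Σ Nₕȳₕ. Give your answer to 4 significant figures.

2.785 × 10^11

Var(Ŷ_str) = Σₕ Nₕ²(1 − fₕ)sₕ²/nₕ.
Dept II: 10335²·(1 − 2420/10335)·376000/2420 = 1.2709658 × 10^10.
Dept IV: 9512²·(1 − 148/9512)·437300/148 = 2.6317886 × 10^11.
Dept I: 301²·(1 − 7/301)·207000/7 = 2.616894 × 10^9.
Sum = 2.7850541 × 10^11.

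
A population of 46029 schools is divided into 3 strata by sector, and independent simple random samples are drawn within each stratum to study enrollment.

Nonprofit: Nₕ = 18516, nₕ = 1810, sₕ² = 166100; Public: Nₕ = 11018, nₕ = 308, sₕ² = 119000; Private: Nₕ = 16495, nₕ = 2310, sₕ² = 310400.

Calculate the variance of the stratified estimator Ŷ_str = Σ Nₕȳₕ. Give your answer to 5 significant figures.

Var(Ŷ_str) = Σₕ Nₕ²(1 − fₕ)sₕ²/nₕ.
Nonprofit: 18516²·(1 − 1810/18516)·166100/1810 = 2.8386425 × 10^10.
Public: 11018²·(1 − 308/11018)·119000/308 = 4.5591983 × 10^10.
Private: 16495²·(1 − 2310/16495)·310400/2310 = 3.1440641 × 10^10.
Sum = 1.0541905 × 10^11.

1.0542 × 10^11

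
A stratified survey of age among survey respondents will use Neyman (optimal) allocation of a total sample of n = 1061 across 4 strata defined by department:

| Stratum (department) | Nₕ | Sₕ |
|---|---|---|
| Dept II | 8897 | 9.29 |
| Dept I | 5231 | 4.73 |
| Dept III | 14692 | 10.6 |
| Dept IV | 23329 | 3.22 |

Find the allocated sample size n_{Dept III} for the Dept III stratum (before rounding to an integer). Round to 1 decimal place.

Neyman allocation: nₕ = n·NₕSₕ / Σⱼ NⱼSⱼ.
Σ NⱼSⱼ = 8897·9.29 + 5231·4.73 + 14692·10.6 + 23329·3.22 = 338250.34.
n_{Dept III} = 1061·14692·10.6 / 338250.34 = 488.5.

488.5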